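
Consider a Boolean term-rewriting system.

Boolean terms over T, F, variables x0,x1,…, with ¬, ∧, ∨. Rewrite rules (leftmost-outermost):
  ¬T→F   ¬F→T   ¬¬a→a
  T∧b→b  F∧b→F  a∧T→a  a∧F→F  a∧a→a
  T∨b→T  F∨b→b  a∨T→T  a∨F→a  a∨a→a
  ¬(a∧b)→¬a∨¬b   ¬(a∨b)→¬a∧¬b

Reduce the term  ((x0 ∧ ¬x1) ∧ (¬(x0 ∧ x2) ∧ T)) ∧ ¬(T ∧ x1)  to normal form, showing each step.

  start: ((x0 ∧ ¬x1) ∧ (¬(x0 ∧ x2) ∧ T)) ∧ ¬(T ∧ x1)
  step 1: ((x0 ∧ ¬x1) ∧ ¬(x0 ∧ x2)) ∧ ¬(T ∧ x1)
  step 2: ((x0 ∧ ¬x1) ∧ (¬x0 ∨ ¬x2)) ∧ ¬(T ∧ x1)
  step 3: ((x0 ∧ ¬x1) ∧ (¬x0 ∨ ¬x2)) ∧ (¬T ∨ ¬x1)
  step 4: ((x0 ∧ ¬x1) ∧ (¬x0 ∨ ¬x2)) ∧ (F ∨ ¬x1)
  step 5: ((x0 ∧ ¬x1) ∧ (¬x0 ∨ ¬x2)) ∧ ¬x1

Answer: normal form = ((x0 ∧ ¬x1) ∧ (¬x0 ∨ ¬x2)) ∧ ¬x1  (in 5 steps)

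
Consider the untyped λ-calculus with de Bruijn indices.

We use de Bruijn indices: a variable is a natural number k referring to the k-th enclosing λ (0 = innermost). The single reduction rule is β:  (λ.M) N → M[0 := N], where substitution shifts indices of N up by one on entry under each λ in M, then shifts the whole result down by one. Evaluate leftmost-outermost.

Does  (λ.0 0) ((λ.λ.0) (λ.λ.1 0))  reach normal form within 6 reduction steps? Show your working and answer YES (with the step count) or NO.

  start: (λ.0 0) ((λ.λ.0) (λ.λ.1 0))
  [1] (λ.λ.0) (λ.λ.1 0) ((λ.λ.0) (λ.λ.1 0))
  [2] (λ.0) ((λ.λ.0) (λ.λ.1 0))
  [3] (λ.λ.0) (λ.λ.1 0)
  [4] λ.0

Answer: YES — reaches normal form λ.0 in 4 ≤ 6 steps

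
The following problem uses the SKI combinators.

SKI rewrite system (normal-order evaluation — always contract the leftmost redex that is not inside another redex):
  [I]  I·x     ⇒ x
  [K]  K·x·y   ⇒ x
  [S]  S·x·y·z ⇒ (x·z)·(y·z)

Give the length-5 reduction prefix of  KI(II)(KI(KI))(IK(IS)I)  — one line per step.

  start: KI(II)(KI(KI))(IK(IS)I)
  step 1: I(KI(KI))(IK(IS)I)
  step 2: KI(KI)(IK(IS)I)
  step 3: I(IK(IS)I)
  step 4: IK(IS)I
  step 5: K(IS)I

Answer: after 5 steps: K(IS)I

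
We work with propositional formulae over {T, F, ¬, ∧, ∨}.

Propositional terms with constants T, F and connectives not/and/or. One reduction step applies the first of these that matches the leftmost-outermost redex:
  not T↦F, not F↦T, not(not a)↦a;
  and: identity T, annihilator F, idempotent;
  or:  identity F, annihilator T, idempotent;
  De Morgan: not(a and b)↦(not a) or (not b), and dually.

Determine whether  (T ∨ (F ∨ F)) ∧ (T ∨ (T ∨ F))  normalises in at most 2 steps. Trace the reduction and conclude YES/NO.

  start: (T ∨ (F ∨ F)) ∧ (T ∨ (T ∨ F))
  →1  T ∧ (T ∨ (T ∨ F))
  →2  T ∨ (T ∨ F)

Answer: NO — after 2 steps the term is T ∨ (T ∨ F), not yet normal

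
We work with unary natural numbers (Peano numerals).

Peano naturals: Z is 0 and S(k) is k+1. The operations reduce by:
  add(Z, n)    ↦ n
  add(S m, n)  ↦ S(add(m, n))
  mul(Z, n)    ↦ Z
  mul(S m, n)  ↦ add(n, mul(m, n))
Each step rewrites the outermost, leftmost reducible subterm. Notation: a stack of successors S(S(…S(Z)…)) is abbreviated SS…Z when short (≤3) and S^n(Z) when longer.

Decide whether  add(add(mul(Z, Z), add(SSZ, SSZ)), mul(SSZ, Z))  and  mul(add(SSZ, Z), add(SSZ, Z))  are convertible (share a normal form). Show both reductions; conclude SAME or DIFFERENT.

Term A:
  start: add(add(mul(Z, Z), add(SSZ, SSZ)), mul(SSZ, Z))
  →1  add(add(Z, add(SSZ, SSZ)), mul(SSZ, Z))
  →2  add(add(SSZ, SSZ), mul(SSZ, Z))
  →3  add(S(add(SZ, SSZ)), mul(SSZ, Z))
  →4  S(add(add(SZ, SSZ), mul(SSZ, Z)))
  →5  S(add(S(add(Z, SSZ)), mul(SSZ, Z)))
  →6  S(S(add(add(Z, SSZ), mul(SSZ, Z))))
  →7  S(S(add(SSZ, mul(SSZ, Z))))
  →8  S(S(S(add(SZ, mul(SSZ, Z)))))
  →9  S(S(S(S(add(Z, mul(SSZ, Z))))))
  →10  S(S(S(S(mul(SSZ, Z)))))
  →11  S(S(S(S(add(Z, mul(SZ, Z))))))
  →12  S(S(S(S(mul(SZ, Z)))))
  →13  S(S(S(S(add(Z, mul(Z, Z))))))
  →14  S(S(S(S(mul(Z, Z)))))
  →15  S^4(Z)

Term B:
  start: mul(add(SSZ, Z), add(SSZ, Z))
  →1  mul(S(add(SZ, Z)), add(SSZ, Z))
  →2  add(add(SSZ, Z), mul(add(SZ, Z), add(SSZ, Z)))
  →3  add(S(add(SZ, Z)), mul(add(SZ, Z), add(SSZ, Z)))
  →4  S(add(add(SZ, Z), mul(add(SZ, Z), add(SSZ, Z))))
  →5  S(add(S(add(Z, Z)), mul(add(SZ, Z), add(SSZ, Z))))
  →6  S(S(add(add(Z, Z), mul(add(SZ, Z), add(SSZ, Z)))))
  →7  S(S(add(Z, mul(add(SZ, Z), add(SSZ, Z)))))
  →8  S(S(mul(add(SZ, Z), add(SSZ, Z))))
  →9  S(S(mul(S(add(Z, Z)), add(SSZ, Z))))
  →10  S(S(add(add(SSZ, Z), mul(add(Z, Z), add(SSZ, Z)))))
  →11  S(S(add(S(add(SZ, Z)), mul(add(Z, Z), add(SSZ, Z)))))
  →12  S(S(S(add(add(SZ, Z), mul(add(Z, Z), add(SSZ, Z))))))
  →13  S(S(S(add(S(add(Z, Z)), mul(add(Z, Z), add(SSZ, Z))))))
  →14  S(S(S(S(add(add(Z, Z), mul(add(Z, Z), add(SSZ, Z)))))))
  →15  S(S(S(S(add(Z, mul(add(Z, Z), add(SSZ, Z)))))))
  →16  S(S(S(S(mul(add(Z, Z), add(SSZ, Z))))))
  →17  S(S(S(S(mul(Z, add(SSZ, Z))))))
  →18  S^4(Z)

Answer: SAME — A ⇓ S^4(Z), B ⇓ S^4(Z)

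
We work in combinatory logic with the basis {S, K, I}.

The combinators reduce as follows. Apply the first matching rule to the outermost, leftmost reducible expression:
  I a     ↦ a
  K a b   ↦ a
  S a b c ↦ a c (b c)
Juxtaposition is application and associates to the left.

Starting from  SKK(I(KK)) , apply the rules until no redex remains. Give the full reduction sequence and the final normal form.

  start: SKK(I(KK))
  [1] K(I(KK))(K(I(KK)))
  [2] I(KK)
  [3] KK

Answer: normal form = KK  (in 3 steps)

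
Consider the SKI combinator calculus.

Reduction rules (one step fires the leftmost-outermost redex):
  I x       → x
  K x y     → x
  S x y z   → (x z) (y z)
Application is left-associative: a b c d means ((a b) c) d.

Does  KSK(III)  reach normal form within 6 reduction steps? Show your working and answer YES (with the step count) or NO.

Answer: YES — reaches normal form SI in 3 ≤ 6 steps

Derivation:
  start: KSK(III)
  [1] S(III)
  [2] S(II)
  [3] SI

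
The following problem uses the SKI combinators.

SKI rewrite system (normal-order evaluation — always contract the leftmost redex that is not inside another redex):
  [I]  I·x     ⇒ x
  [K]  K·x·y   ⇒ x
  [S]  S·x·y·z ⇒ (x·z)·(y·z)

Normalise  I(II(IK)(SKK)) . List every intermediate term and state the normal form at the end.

  start: I(II(IK)(SKK))
  [1] II(IK)(SKK)
  [2] I(IK)(SKK)
  [3] IK(SKK)
  [4] K(SKK)

Answer: normal form = K(SKK)  (in 4 steps)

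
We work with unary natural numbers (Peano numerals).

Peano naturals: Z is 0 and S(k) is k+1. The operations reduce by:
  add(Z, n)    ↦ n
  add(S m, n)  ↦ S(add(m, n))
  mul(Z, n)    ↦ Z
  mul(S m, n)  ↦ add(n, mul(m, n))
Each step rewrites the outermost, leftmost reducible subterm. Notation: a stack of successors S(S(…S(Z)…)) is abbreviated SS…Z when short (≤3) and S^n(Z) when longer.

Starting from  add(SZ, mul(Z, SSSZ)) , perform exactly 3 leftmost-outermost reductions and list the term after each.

  start: add(SZ, mul(Z, SSSZ))
  →1  S(add(Z, mul(Z, SSSZ)))
  →2  S(mul(Z, SSSZ))
  →3  SZ

Answer: after 3 steps: SZ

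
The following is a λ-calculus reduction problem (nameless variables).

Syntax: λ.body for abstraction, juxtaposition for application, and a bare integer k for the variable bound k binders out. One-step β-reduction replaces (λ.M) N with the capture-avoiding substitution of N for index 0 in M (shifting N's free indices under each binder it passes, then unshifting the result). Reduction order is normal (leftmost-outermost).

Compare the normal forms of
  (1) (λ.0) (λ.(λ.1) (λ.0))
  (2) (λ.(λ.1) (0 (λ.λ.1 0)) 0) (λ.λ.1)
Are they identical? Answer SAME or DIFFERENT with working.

Answer: DIFFERENT — A ⇓ λ.0, B ⇓ λ.λ.λ.1

Reduction:
Term A:
  start: (λ.0) (λ.(λ.1) (λ.0))
  step 1: λ.(λ.1) (λ.0)
  step 2: λ.0

Term B:
  start: (λ.(λ.1) (0 (λ.λ.1 0)) 0) (λ.λ.1)
  step 1: (λ.λ.λ.1) ((λ.λ.1) (λ.λ.1 0)) (λ.λ.1)
  step 2: (λ.λ.1) (λ.λ.1)
  step 3: λ.λ.λ.1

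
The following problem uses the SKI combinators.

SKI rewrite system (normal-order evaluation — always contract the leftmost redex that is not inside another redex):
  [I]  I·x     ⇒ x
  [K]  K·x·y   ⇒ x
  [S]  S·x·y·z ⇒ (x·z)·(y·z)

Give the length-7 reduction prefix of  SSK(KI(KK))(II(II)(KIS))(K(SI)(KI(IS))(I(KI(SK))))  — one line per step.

Answer: after 7 steps: I(KIS)(K(KI(KK))(II(II)(KIS)))(K(SI)(KI(IS))(I(KI(SK))))

Reduction:
  start: SSK(KI(KK))(II(II)(KIS))(K(SI)(KI(IS))(I(KI(SK))))
  [1] S(KI(KK))(K(KI(KK)))(II(II)(KIS))(K(SI)(KI(IS))(I(KI(SK))))
  [2] KI(KK)(II(II)(KIS))(K(KI(KK))(II(II)(KIS)))(K(SI)(KI(IS))(I(KI(SK))))
  [3] I(II(II)(KIS))(K(KI(KK))(II(II)(KIS)))(K(SI)(KI(IS))(I(KI(SK))))
  [4] II(II)(KIS)(K(KI(KK))(II(II)(KIS)))(K(SI)(KI(IS))(I(KI(SK))))
  [5] I(II)(KIS)(K(KI(KK))(II(II)(KIS)))(K(SI)(KI(IS))(I(KI(SK))))
  [6] II(KIS)(K(KI(KK))(II(II)(KIS)))(K(SI)(KI(IS))(I(KI(SK))))
  [7] I(KIS)(K(KI(KK))(II(II)(KIS)))(K(SI)(KI(IS))(I(KI(SK))))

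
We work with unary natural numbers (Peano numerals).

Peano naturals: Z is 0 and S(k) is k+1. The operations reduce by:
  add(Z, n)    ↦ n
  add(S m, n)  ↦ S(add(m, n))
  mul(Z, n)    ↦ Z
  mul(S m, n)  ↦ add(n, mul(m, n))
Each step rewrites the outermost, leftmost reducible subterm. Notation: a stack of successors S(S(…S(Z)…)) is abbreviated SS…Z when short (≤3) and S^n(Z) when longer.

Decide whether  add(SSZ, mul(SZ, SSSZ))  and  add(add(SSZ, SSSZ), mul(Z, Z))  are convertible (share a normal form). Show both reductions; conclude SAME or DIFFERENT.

Term A:
  start: add(SSZ, mul(SZ, SSSZ))
  step 1: S(add(SZ, mul(SZ, SSSZ)))
  step 2: S(S(add(Z, mul(SZ, SSSZ))))
  step 3: S(S(mul(SZ, SSSZ)))
  step 4: S(S(add(SSSZ, mul(Z, SSSZ))))
  step 5: S(S(S(add(SSZ, mul(Z, SSSZ)))))
  step 6: S(S(S(S(add(SZ, mul(Z, SSSZ))))))
  step 7: S(S(S(S(S(add(Z, mul(Z, SSSZ)))))))
  step 8: S(S(S(S(S(mul(Z, SSSZ))))))
  step 9: S^5(Z)

Term B:
  start: add(add(SSZ, SSSZ), mul(Z, Z))
  step 1: add(S(add(SZ, SSSZ)), mul(Z, Z))
  step 2: S(add(add(SZ, SSSZ), mul(Z, Z)))
  step 3: S(add(S(add(Z, SSSZ)), mul(Z, Z)))
  step 4: S(S(add(add(Z, SSSZ), mul(Z, Z))))
  step 5: S(S(add(SSSZ, mul(Z, Z))))
  step 6: S(S(S(add(SSZ, mul(Z, Z)))))
  step 7: S(S(S(S(add(SZ, mul(Z, Z))))))
  step 8: S(S(S(S(S(add(Z, mul(Z, Z)))))))
  step 9: S(S(S(S(S(mul(Z, Z))))))
  step 10: S^5(Z)

Answer: SAME — A ⇓ S^5(Z), B ⇓ S^5(Z)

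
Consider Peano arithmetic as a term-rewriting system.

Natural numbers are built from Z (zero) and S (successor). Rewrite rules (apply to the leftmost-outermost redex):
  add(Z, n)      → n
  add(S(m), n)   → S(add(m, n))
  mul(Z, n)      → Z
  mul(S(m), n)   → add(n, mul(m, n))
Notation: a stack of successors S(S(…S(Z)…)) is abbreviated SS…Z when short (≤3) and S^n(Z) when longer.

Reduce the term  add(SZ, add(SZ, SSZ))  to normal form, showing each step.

Answer: normal form = S^4(Z)  (in 4 steps)

Working:
  start: add(SZ, add(SZ, SSZ))
  step 1: S(add(Z, add(SZ, SSZ)))
  step 2: S(add(SZ, SSZ))
  step 3: S(S(add(Z, SSZ)))
  step 4: S^4(Z)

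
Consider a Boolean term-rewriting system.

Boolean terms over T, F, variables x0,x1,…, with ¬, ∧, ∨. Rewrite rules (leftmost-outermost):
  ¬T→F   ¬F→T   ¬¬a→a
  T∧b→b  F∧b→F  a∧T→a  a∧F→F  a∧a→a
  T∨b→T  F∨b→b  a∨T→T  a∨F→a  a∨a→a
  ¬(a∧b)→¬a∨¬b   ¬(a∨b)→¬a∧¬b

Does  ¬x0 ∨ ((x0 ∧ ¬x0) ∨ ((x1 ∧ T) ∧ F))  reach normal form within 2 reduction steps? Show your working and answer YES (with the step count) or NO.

Answer: YES — reaches normal form ¬x0 ∨ (x0 ∧ ¬x0) in 2 ≤ 2 steps

Derivation:
  start: ¬x0 ∨ ((x0 ∧ ¬x0) ∨ ((x1 ∧ T) ∧ F))
  step 1: ¬x0 ∨ ((x0 ∧ ¬x0) ∨ F)
  step 2: ¬x0 ∨ (x0 ∧ ¬x0)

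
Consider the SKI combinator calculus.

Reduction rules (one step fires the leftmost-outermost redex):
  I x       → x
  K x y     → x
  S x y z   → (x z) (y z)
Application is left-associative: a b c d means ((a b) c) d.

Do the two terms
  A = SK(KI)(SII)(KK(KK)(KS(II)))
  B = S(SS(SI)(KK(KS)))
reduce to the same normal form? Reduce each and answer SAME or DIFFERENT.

Term A:
  start: SK(KI)(SII)(KK(KK)(KS(II)))
  →1  K(SII)(KI(SII))(KK(KK)(KS(II)))
  →2  SII(KK(KK)(KS(II)))
  →3  I(KK(KK)(KS(II)))(I(KK(KK)(KS(II))))
  →4  KK(KK)(KS(II))(I(KK(KK)(KS(II))))
  →5  K(KS(II))(I(KK(KK)(KS(II))))
  →6  KS(II)
  →7  S

Term B:
  start: S(SS(SI)(KK(KS)))
  →1  S(S(KK(KS))(SI(KK(KS))))
  →2  S(SK(SI(KK(KS))))
  →3  S(SK(SIK))

Answer: DIFFERENT — A ⇓ S, B ⇓ S(SK(SIK))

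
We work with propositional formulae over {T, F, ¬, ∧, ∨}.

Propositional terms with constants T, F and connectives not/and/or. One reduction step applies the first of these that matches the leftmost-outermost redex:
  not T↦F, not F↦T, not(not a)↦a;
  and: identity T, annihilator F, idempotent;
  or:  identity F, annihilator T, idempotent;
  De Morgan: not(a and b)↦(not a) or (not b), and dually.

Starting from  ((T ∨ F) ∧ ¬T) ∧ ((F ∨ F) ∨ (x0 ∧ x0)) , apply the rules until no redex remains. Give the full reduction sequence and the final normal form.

  start: ((T ∨ F) ∧ ¬T) ∧ ((F ∨ F) ∨ (x0 ∧ x0))
  [1] (T ∧ ¬T) ∧ ((F ∨ F) ∨ (x0 ∧ x0))
  [2] ¬T ∧ ((F ∨ F) ∨ (x0 ∧ x0))
  [3] F ∧ ((F ∨ F) ∨ (x0 ∧ x0))
  [4] F

Answer: normal form = F  (in 4 steps)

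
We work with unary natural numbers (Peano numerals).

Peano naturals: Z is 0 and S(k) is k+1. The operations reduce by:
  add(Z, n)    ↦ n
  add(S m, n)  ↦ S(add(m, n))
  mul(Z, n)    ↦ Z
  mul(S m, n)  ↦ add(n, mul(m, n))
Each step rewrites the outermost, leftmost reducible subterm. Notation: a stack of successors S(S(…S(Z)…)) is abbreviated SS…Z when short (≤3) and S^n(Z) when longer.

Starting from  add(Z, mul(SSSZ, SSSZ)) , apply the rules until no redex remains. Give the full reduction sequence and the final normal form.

  start: add(Z, mul(SSSZ, SSSZ))
  →1  mul(SSSZ, SSSZ)
  →2  add(SSSZ, mul(SSZ, SSSZ))
  →3  S(add(SSZ, mul(SSZ, SSSZ)))
  →4  S(S(add(SZ, mul(SSZ, SSSZ))))
  →5  S(S(S(add(Z, mul(SSZ, SSSZ)))))
  →6  S(S(S(mul(SSZ, SSSZ))))
  →7  S(S(S(add(SSSZ, mul(SZ, SSSZ)))))
  →8  S(S(S(S(add(SSZ, mul(SZ, SSSZ))))))
  →9  S(S(S(S(S(add(SZ, mul(SZ, SSSZ)))))))
  →10  S(S(S(S(S(S(add(Z, mul(SZ, SSSZ))))))))
  →11  S(S(S(S(S(S(mul(SZ, SSSZ)))))))
  →12  S(S(S(S(S(S(add(SSSZ, mul(Z, SSSZ))))))))
  →13  S(S(S(S(S(S(S(add(SSZ, mul(Z, SSSZ)))))))))
  →14  S(S(S(S(S(S(S(S(add(SZ, mul(Z, SSSZ))))))))))
  →15  S(S(S(S(S(S(S(S(S(add(Z, mul(Z, SSSZ)))))))))))
  →16  S(S(S(S(S(S(S(S(S(mul(Z, SSSZ))))))))))
  →17  S^9(Z)

Answer: normal form = S^9(Z)  (in 17 steps)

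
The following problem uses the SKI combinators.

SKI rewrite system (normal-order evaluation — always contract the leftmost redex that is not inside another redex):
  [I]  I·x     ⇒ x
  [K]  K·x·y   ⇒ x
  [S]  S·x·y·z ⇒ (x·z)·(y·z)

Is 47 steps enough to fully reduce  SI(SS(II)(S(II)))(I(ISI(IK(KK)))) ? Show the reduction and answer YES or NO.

Answer: YES — reaches normal form K(KK) in 47 ≤ 47 steps

Reduction:
  start: SI(SS(II)(S(II)))(I(ISI(IK(KK))))
  step 1: I(I(ISI(IK(KK))))(SS(II)(S(II))(I(ISI(IK(KK)))))
  step 2: I(ISI(IK(KK)))(SS(II)(S(II))(I(ISI(IK(KK)))))
  step 3: ISI(IK(KK))(SS(II)(S(II))(I(ISI(IK(KK)))))
  step 4: SI(IK(KK))(SS(II)(S(II))(I(ISI(IK(KK)))))
  step 5: I(SS(II)(S(II))(I(ISI(IK(KK)))))(IK(KK)(SS(II)(S(II))(I(ISI(IK(KK))))))
  step 6: SS(II)(S(II))(I(ISI(IK(KK))))(IK(KK)(SS(II)(S(II))(I(ISI(IK(KK))))))
  step 7: S(S(II))(II(S(II)))(I(ISI(IK(KK))))(IK(KK)(SS(II)(S(II))(I(ISI(IK(KK))))))
  step 8: S(II)(I(ISI(IK(KK))))(II(S(II))(I(ISI(IK(KK)))))(IK(KK)(SS(II)(S(II))(I(ISI(IK(KK))))))
  step 9: II(II(S(II))(I(ISI(IK(KK)))))(I(ISI(IK(KK)))(II(S(II))(I(ISI(IK(KK))))))(IK(KK)(SS(II)(S(II))(I(ISI(IK(KK))))))
  step 10: I(II(S(II))(I(ISI(IK(KK)))))(I(ISI(IK(KK)))(II(S(II))(I(ISI(IK(KK))))))(IK(KK)(SS(II)(S(II))(I(ISI(IK(KK))))))
  step 11: II(S(II))(I(ISI(IK(KK))))(I(ISI(IK(KK)))(II(S(II))(I(ISI(IK(KK))))))(IK(KK)(SS(II)(S(II))(I(ISI(IK(KK))))))
  step 12: I(S(II))(I(ISI(IK(KK))))(I(ISI(IK(KK)))(II(S(II))(I(ISI(IK(KK))))))(IK(KK)(SS(II)(S(II))(I(ISI(IK(KK))))))
  step 13: S(II)(I(ISI(IK(KK))))(I(ISI(IK(KK)))(II(S(II))(I(ISI(IK(KK))))))(IK(KK)(SS(II)(S(II))(I(ISI(IK(KK))))))
  step 14: II(I(ISI(IK(KK)))(II(S(II))(I(ISI(IK(KK))))))(I(ISI(IK(KK)))(I(ISI(IK(KK)))(II(S(II))(I(ISI(IK(KK)))))))(IK(KK)(SS(II)(S(II))(I(ISI(IK(KK))))))
  step 15: I(I(ISI(IK(KK)))(II(S(II))(I(ISI(IK(KK))))))(I(ISI(IK(KK)))(I(ISI(IK(KK)))(II(S(II))(I(ISI(IK(KK)))))))(IK(KK)(SS(II)(S(II))(I(ISI(IK(KK))))))
  step 16: I(ISI(IK(KK)))(II(S(II))(I(ISI(IK(KK)))))(I(ISI(IK(KK)))(I(ISI(IK(KK)))(II(S(II))(I(ISI(IK(KK)))))))(IK(KK)(SS(II)(S(II))(I(ISI(IK(KK))))))
  step 17: ISI(IK(KK))(II(S(II))(I(ISI(IK(KK)))))(I(ISI(IK(KK)))(I(ISI(IK(KK)))(II(S(II))(I(ISI(IK(KK)))))))(IK(KK)(SS(II)(S(II))(I(ISI(IK(KK))))))
  step 18: SI(IK(KK))(II(S(II))(I(ISI(IK(KK)))))(I(ISI(IK(KK)))(I(ISI(IK(KK)))(II(S(II))(I(ISI(IK(KK)))))))(IK(KK)(SS(II)(S(II))(I(ISI(IK(KK))))))
  step 19: I(II(S(II))(I(ISI(IK(KK)))))(IK(KK)(II(S(II))(I(ISI(IK(KK))))))(I(ISI(IK(KK)))(I(ISI(IK(KK)))(II(S(II))(I(ISI(IK(KK)))))))(IK(KK)(SS(II)(S(II))(I(ISI(IK(KK))))))
  step 20: II(S(II))(I(ISI(IK(KK))))(IK(KK)(II(S(II))(I(ISI(IK(KK))))))(I(ISI(IK(KK)))(I(ISI(IK(KK)))(II(S(II))(I(ISI(IK(KK)))))))(IK(KK)(SS(II)(S(II))(I(ISI(IK(KK))))))
  step 21: I(S(II))(I(ISI(IK(KK))))(IK(KK)(II(S(II))(I(ISI(IK(KK))))))(I(ISI(IK(KK)))(I(ISI(IK(KK)))(II(S(II))(I(ISI(IK(KK)))))))(IK(KK)(SS(II)(S(II))(I(ISI(IK(KK))))))
  step 22: S(II)(I(ISI(IK(KK))))(IK(KK)(II(S(II))(I(ISI(IK(KK))))))(I(ISI(IK(KK)))(I(ISI(IK(KK)))(II(S(II))(I(ISI(IK(KK)))))))(IK(KK)(SS(II)(S(II))(I(ISI(IK(KK))))))
  step 23: II(IK(KK)(II(S(II))(I(ISI(IK(KK))))))(I(ISI(IK(KK)))(IK(KK)(II(S(II))(I(ISI(IK(KK)))))))(I(ISI(IK(KK)))(I(ISI(IK(KK)))(II(S(II))(I(ISI(IK(KK)))))))(IK(KK)(SS(II)(S(II))(I(ISI(IK(KK))))))
  step 24: I(IK(KK)(II(S(II))(I(ISI(IK(KK))))))(I(ISI(IK(KK)))(IK(KK)(II(S(II))(I(ISI(IK(KK)))))))(I(ISI(IK(KK)))(I(ISI(IK(KK)))(II(S(II))(I(ISI(IK(KK)))))))(IK(KK)(SS(II)(S(II))(I(ISI(IK(KK))))))
  step 25: IK(KK)(II(S(II))(I(ISI(IK(KK)))))(I(ISI(IK(KK)))(IK(KK)(II(S(II))(I(ISI(IK(KK)))))))(I(ISI(IK(KK)))(I(ISI(IK(KK)))(II(S(II))(I(ISI(IK(KK)))))))(IK(KK)(SS(II)(S(II))(I(ISI(IK(KK))))))
  step 26: K(KK)(II(S(II))(I(ISI(IK(KK)))))(I(ISI(IK(KK)))(IK(KK)(II(S(II))(I(ISI(IK(KK)))))))(I(ISI(IK(KK)))(I(ISI(IK(KK)))(II(S(II))(I(ISI(IK(KK)))))))(IK(KK)(SS(II)(S(II))(I(ISI(IK(KK))))))
  step 27: KK(I(ISI(IK(KK)))(IK(KK)(II(S(II))(I(ISI(IK(KK)))))))(I(ISI(IK(KK)))(I(ISI(IK(KK)))(II(S(II))(I(ISI(IK(KK)))))))(IK(KK)(SS(II)(S(II))(I(ISI(IK(KK))))))
  step 28: K(I(ISI(IK(KK)))(I(ISI(IK(KK)))(II(S(II))(I(ISI(IK(KK)))))))(IK(KK)(SS(II)(S(II))(I(ISI(IK(KK))))))
  step 29: I(ISI(IK(KK)))(I(ISI(IK(KK)))(II(S(II))(I(ISI(IK(KK))))))
  step 30: ISI(IK(KK))(I(ISI(IK(KK)))(II(S(II))(I(ISI(IK(KK))))))
  step 31: SI(IK(KK))(I(ISI(IK(KK)))(II(S(II))(I(ISI(IK(KK))))))
  step 32: I(I(ISI(IK(KK)))(II(S(II))(I(ISI(IK(KK))))))(IK(KK)(I(ISI(IK(KK)))(II(S(II))(I(ISI(IK(KK)))))))
  step 33: I(ISI(IK(KK)))(II(S(II))(I(ISI(IK(KK)))))(IK(KK)(I(ISI(IK(KK)))(II(S(II))(I(ISI(IK(KK)))))))
  step 34: ISI(IK(KK))(II(S(II))(I(ISI(IK(KK)))))(IK(KK)(I(ISI(IK(KK)))(II(S(II))(I(ISI(IK(KK)))))))
  step 35: SI(IK(KK))(II(S(II))(I(ISI(IK(KK)))))(IK(KK)(I(ISI(IK(KK)))(II(S(II))(I(ISI(IK(KK)))))))
  step 36: I(II(S(II))(I(ISI(IK(KK)))))(IK(KK)(II(S(II))(I(ISI(IK(KK))))))(IK(KK)(I(ISI(IK(KK)))(II(S(II))(I(ISI(IK(KK)))))))
  step 37: II(S(II))(I(ISI(IK(KK))))(IK(KK)(II(S(II))(I(ISI(IK(KK))))))(IK(KK)(I(ISI(IK(KK)))(II(S(II))(I(ISI(IK(KK)))))))
  step 38: I(S(II))(I(ISI(IK(KK))))(IK(KK)(II(S(II))(I(ISI(IK(KK))))))(IK(KK)(I(ISI(IK(KK)))(II(S(II))(I(ISI(IK(KK)))))))
  step 39: S(II)(I(ISI(IK(KK))))(IK(KK)(II(S(II))(I(ISI(IK(KK))))))(IK(KK)(I(ISI(IK(KK)))(II(S(II))(I(ISI(IK(KK)))))))
  step 40: II(IK(KK)(II(S(II))(I(ISI(IK(KK))))))(I(ISI(IK(KK)))(IK(KK)(II(S(II))(I(ISI(IK(KK)))))))(IK(KK)(I(ISI(IK(KK)))(II(S(II))(I(ISI(IK(KK)))))))
  step 41: I(IK(KK)(II(S(II))(I(ISI(IK(KK))))))(I(ISI(IK(KK)))(IK(KK)(II(S(II))(I(ISI(IK(KK)))))))(IK(KK)(I(ISI(IK(KK)))(II(S(II))(I(ISI(IK(KK)))))))
  step 42: IK(KK)(II(S(II))(I(ISI(IK(KK)))))(I(ISI(IK(KK)))(IK(KK)(II(S(II))(I(ISI(IK(KK)))))))(IK(KK)(I(ISI(IK(KK)))(II(S(II))(I(ISI(IK(KK)))))))
  step 43: K(KK)(II(S(II))(I(ISI(IK(KK)))))(I(ISI(IK(KK)))(IK(KK)(II(S(II))(I(ISI(IK(KK)))))))(IK(KK)(I(ISI(IK(KK)))(II(S(II))(I(ISI(IK(KK)))))))
  step 44: KK(I(ISI(IK(KK)))(IK(KK)(II(S(II))(I(ISI(IK(KK)))))))(IK(KK)(I(ISI(IK(KK)))(II(S(II))(I(ISI(IK(KK)))))))
  step 45: K(IK(KK)(I(ISI(IK(KK)))(II(S(II))(I(ISI(IK(KK)))))))
  step 46: K(K(KK)(I(ISI(IK(KK)))(II(S(II))(I(ISI(IK(KK)))))))
  step 47: K(KK)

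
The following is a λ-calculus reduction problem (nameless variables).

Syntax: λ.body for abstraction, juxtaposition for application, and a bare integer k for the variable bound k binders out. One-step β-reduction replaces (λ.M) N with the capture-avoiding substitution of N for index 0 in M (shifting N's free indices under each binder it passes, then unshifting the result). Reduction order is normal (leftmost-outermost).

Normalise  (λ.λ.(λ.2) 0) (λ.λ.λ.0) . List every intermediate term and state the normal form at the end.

Answer: normal form = λ.λ.λ.λ.0  (in 2 steps)

Reduction:
  start: (λ.λ.(λ.2) 0) (λ.λ.λ.0)
  step 1: λ.(λ.λ.λ.λ.0) 0
  step 2: λ.λ.λ.λ.0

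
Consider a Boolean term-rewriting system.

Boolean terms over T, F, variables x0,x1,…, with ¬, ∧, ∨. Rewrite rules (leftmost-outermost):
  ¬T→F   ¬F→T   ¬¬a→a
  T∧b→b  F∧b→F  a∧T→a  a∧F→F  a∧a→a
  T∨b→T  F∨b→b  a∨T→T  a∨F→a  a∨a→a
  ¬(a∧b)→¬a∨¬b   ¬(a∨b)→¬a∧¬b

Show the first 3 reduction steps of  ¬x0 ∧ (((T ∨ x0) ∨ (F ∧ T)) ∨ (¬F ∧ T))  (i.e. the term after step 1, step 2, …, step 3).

  start: ¬x0 ∧ (((T ∨ x0) ∨ (F ∧ T)) ∨ (¬F ∧ T))
  →1  ¬x0 ∧ ((T ∨ (F ∧ T)) ∨ (¬F ∧ T))
  →2  ¬x0 ∧ (T ∨ (¬F ∧ T))
  →3  ¬x0 ∧ T

Answer: after 3 steps: ¬x0 ∧ T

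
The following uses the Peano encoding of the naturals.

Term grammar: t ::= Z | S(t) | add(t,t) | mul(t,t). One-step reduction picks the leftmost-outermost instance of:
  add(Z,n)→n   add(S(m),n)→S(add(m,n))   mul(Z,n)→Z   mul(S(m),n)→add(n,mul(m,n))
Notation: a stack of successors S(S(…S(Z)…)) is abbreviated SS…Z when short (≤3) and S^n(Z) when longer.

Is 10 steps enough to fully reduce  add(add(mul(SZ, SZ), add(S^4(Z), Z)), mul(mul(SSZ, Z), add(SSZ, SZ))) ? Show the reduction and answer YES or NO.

Answer: NO — after 10 steps the term is S(S(add(S(add(SSZ, Z)), mul(mul(SSZ, Z), add(SSZ, SZ))))), not yet normal

Derivation:
  start: add(add(mul(SZ, SZ), add(S^4(Z), Z)), mul(mul(SSZ, Z), add(SSZ, SZ)))
  →1  add(add(add(SZ, mul(Z, SZ)), add(S^4(Z), Z)), mul(mul(SSZ, Z), add(SSZ, SZ)))
  →2  add(add(S(add(Z, mul(Z, SZ))), add(S^4(Z), Z)), mul(mul(SSZ, Z), add(SSZ, SZ)))
  →3  add(S(add(add(Z, mul(Z, SZ)), add(S^4(Z), Z))), mul(mul(SSZ, Z), add(SSZ, SZ)))
  →4  S(add(add(add(Z, mul(Z, SZ)), add(S^4(Z), Z)), mul(mul(SSZ, Z), add(SSZ, SZ))))
  →5  S(add(add(mul(Z, SZ), add(S^4(Z), Z)), mul(mul(SSZ, Z), add(SSZ, SZ))))
  →6  S(add(add(Z, add(S^4(Z), Z)), mul(mul(SSZ, Z), add(SSZ, SZ))))
  →7  S(add(add(S^4(Z), Z), mul(mul(SSZ, Z), add(SSZ, SZ))))
  →8  S(add(S(add(SSSZ, Z)), mul(mul(SSZ, Z), add(SSZ, SZ))))
  →9  S(S(add(add(SSSZ, Z), mul(mul(SSZ, Z), add(SSZ, SZ)))))
  →10  S(S(add(S(add(SSZ, Z)), mul(mul(SSZ, Z), add(SSZ, SZ)))))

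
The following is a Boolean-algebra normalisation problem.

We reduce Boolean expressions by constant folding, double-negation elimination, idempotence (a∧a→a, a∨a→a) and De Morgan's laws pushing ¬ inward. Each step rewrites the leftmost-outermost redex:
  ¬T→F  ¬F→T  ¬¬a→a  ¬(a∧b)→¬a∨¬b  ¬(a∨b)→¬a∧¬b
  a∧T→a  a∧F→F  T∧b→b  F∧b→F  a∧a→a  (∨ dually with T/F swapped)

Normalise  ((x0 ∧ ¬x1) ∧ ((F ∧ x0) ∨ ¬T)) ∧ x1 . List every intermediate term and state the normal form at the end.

  start: ((x0 ∧ ¬x1) ∧ ((F ∧ x0) ∨ ¬T)) ∧ x1
  [1] ((x0 ∧ ¬x1) ∧ (F ∨ ¬T)) ∧ x1
  [2] ((x0 ∧ ¬x1) ∧ ¬T) ∧ x1
  [3] ((x0 ∧ ¬x1) ∧ F) ∧ x1
  [4] F ∧ x1
  [5] F

Answer: normal form = F  (in 5 steps)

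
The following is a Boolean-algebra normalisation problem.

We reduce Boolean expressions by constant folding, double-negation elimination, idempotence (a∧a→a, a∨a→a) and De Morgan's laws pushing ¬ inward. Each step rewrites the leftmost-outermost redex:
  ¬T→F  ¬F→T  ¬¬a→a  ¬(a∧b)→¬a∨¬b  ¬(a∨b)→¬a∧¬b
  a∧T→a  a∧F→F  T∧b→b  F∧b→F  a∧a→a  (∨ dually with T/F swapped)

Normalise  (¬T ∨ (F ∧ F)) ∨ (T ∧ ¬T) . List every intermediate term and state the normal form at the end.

  start: (¬T ∨ (F ∧ F)) ∨ (T ∧ ¬T)
  [1] (F ∨ (F ∧ F)) ∨ (T ∧ ¬T)
  [2] (F ∧ F) ∨ (T ∧ ¬T)
  [3] F ∨ (T ∧ ¬T)
  [4] T ∧ ¬T
  [5] ¬T
  [6] F

Answer: normal form = F  (in 6 steps)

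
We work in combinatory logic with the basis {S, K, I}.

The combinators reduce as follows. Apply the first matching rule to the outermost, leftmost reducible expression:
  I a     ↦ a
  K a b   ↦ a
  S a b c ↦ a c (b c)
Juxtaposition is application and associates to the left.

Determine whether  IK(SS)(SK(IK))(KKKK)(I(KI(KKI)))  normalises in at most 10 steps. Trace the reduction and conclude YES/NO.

  start: IK(SS)(SK(IK))(KKKK)(I(KI(KKI)))
  step 1: K(SS)(SK(IK))(KKKK)(I(KI(KKI)))
  step 2: SS(KKKK)(I(KI(KKI)))
  step 3: S(I(KI(KKI)))(KKKK(I(KI(KKI))))
  step 4: S(KI(KKI))(KKKK(I(KI(KKI))))
  step 5: SI(KKKK(I(KI(KKI))))
  step 6: SI(KK(I(KI(KKI))))
  step 7: SIK

Answer: YES — reaches normal form SIK in 7 ≤ 10 steps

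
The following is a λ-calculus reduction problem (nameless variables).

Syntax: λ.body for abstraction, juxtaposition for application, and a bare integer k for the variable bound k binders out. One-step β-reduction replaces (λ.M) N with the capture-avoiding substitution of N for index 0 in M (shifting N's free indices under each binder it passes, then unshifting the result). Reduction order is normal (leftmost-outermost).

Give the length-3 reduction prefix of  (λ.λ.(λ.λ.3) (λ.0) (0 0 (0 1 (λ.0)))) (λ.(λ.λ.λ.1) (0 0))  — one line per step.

  start: (λ.λ.(λ.λ.3) (λ.0) (0 0 (0 1 (λ.0)))) (λ.(λ.λ.λ.1) (0 0))
  →1  λ.(λ.λ.λ.(λ.λ.λ.1) (0 0)) (λ.0) (0 0 (0 (λ.(λ.λ.λ.1) (0 0)) (λ.0)))
  →2  λ.(λ.λ.(λ.λ.λ.1) (0 0)) (0 0 (0 (λ.(λ.λ.λ.1) (0 0)) (λ.0)))
  →3  λ.λ.(λ.λ.λ.1) (0 0)

Answer: after 3 steps: λ.λ.(λ.λ.λ.1) (0 0)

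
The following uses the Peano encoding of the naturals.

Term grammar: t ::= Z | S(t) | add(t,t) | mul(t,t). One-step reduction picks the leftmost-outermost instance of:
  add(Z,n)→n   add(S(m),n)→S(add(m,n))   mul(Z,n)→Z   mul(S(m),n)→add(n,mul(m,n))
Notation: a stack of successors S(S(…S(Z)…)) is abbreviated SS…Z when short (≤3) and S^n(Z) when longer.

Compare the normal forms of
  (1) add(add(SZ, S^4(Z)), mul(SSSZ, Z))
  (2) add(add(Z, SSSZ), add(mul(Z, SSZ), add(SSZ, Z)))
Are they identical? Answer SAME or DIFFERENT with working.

Term A:
  start: add(add(SZ, S^4(Z)), mul(SSSZ, Z))
  [1] add(S(add(Z, S^4(Z))), mul(SSSZ, Z))
  [2] S(add(add(Z, S^4(Z)), mul(SSSZ, Z)))
  [3] S(add(S^4(Z), mul(SSSZ, Z)))
  [4] S(S(add(SSSZ, mul(SSSZ, Z))))
  [5] S(S(S(add(SSZ, mul(SSSZ, Z)))))
  [6] S(S(S(S(add(SZ, mul(SSSZ, Z))))))
  [7] S(S(S(S(S(add(Z, mul(SSSZ, Z)))))))
  [8] S(S(S(S(S(mul(SSSZ, Z))))))
  [9] S(S(S(S(S(add(Z, mul(SSZ, Z)))))))
  [10] S(S(S(S(S(mul(SSZ, Z))))))
  [11] S(S(S(S(S(add(Z, mul(SZ, Z)))))))
  [12] S(S(S(S(S(mul(SZ, Z))))))
  [13] S(S(S(S(S(add(Z, mul(Z, Z)))))))
  [14] S(S(S(S(S(mul(Z, Z))))))
  [15] S^5(Z)

Term B:
  start: add(add(Z, SSSZ), add(mul(Z, SSZ), add(SSZ, Z)))
  [1] add(SSSZ, add(mul(Z, SSZ), add(SSZ, Z)))
  [2] S(add(SSZ, add(mul(Z, SSZ), add(SSZ, Z))))
  [3] S(S(add(SZ, add(mul(Z, SSZ), add(SSZ, Z)))))
  [4] S(S(S(add(Z, add(mul(Z, SSZ), add(SSZ, Z))))))
  [5] S(S(S(add(mul(Z, SSZ), add(SSZ, Z)))))
  [6] S(S(S(add(Z, add(SSZ, Z)))))
  [7] S(S(S(add(SSZ, Z))))
  [8] S(S(S(S(add(SZ, Z)))))
  [9] S(S(S(S(S(add(Z, Z))))))
  [10] S^5(Z)

Answer: SAME — A ⇓ S^5(Z), B ⇓ S^5(Z)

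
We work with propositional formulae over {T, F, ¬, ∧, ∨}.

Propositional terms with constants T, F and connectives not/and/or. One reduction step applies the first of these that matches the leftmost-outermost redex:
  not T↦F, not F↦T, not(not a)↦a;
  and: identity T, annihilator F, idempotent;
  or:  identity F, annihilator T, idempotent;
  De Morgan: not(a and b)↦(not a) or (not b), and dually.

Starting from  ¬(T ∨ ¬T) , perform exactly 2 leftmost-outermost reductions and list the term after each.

Answer: after 2 steps: F ∧ ¬¬T

Derivation:
  start: ¬(T ∨ ¬T)
  →1  ¬T ∧ ¬¬T
  →2  F ∧ ¬¬T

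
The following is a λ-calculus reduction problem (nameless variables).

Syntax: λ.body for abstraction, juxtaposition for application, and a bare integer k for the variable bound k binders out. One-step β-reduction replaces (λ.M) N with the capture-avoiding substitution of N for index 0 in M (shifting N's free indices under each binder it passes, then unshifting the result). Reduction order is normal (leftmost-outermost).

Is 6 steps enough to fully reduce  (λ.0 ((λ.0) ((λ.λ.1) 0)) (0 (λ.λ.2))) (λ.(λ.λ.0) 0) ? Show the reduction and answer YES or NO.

  start: (λ.0 ((λ.0) ((λ.λ.1) 0)) (0 (λ.λ.2))) (λ.(λ.λ.0) 0)
  step 1: (λ.(λ.λ.0) 0) ((λ.0) ((λ.λ.1) (λ.(λ.λ.0) 0))) ((λ.(λ.λ.0) 0) (λ.λ.λ.(λ.λ.0) 0))
  step 2: (λ.λ.0) ((λ.0) ((λ.λ.1) (λ.(λ.λ.0) 0))) ((λ.(λ.λ.0) 0) (λ.λ.λ.(λ.λ.0) 0))
  step 3: (λ.0) ((λ.(λ.λ.0) 0) (λ.λ.λ.(λ.λ.0) 0))
  step 4: (λ.(λ.λ.0) 0) (λ.λ.λ.(λ.λ.0) 0)
  step 5: (λ.λ.0) (λ.λ.λ.(λ.λ.0) 0)
  step 6: λ.0

Answer: YES — reaches normal form λ.0 in 6 ≤ 6 steps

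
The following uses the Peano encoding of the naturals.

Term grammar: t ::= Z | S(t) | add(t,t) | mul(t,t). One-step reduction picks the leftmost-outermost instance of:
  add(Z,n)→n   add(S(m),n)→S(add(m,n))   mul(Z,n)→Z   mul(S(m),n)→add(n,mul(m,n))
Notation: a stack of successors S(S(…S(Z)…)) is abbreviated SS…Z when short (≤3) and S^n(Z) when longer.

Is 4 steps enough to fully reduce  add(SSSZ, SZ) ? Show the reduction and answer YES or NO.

Answer: YES — reaches normal form S^4(Z) in 4 ≤ 4 steps

Derivation:
  start: add(SSSZ, SZ)
  [1] S(add(SSZ, SZ))
  [2] S(S(add(SZ, SZ)))
  [3] S(S(S(add(Z, SZ))))
  [4] S^4(Z)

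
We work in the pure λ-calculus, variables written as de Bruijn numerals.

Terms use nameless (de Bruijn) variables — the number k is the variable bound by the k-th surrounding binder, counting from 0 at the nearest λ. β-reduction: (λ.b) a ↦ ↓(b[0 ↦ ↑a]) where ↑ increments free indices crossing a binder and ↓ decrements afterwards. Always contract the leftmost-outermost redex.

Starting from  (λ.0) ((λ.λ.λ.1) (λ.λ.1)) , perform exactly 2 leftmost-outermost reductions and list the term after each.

Answer: after 2 steps: λ.λ.1

Derivation:
  start: (λ.0) ((λ.λ.λ.1) (λ.λ.1))
  step 1: (λ.λ.λ.1) (λ.λ.1)
  step 2: λ.λ.1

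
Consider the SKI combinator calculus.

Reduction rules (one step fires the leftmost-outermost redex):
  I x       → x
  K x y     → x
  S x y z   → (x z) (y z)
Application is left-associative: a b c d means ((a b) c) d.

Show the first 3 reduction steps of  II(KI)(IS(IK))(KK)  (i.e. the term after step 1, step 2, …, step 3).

Answer: after 3 steps: I(KK)

Derivation:
  start: II(KI)(IS(IK))(KK)
  →1  I(KI)(IS(IK))(KK)
  →2  KI(IS(IK))(KK)
  →3  I(KK)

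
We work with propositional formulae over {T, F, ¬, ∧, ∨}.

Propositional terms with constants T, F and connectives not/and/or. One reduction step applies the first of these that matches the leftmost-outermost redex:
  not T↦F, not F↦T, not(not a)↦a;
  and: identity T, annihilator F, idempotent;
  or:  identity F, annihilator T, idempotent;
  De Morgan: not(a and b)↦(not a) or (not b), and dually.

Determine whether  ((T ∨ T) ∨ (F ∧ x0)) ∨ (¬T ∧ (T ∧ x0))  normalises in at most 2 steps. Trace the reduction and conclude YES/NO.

Answer: NO — after 2 steps the term is T ∨ (¬T ∧ (T ∧ x0)), not yet normal

Derivation:
  start: ((T ∨ T) ∨ (F ∧ x0)) ∨ (¬T ∧ (T ∧ x0))
  [1] (T ∨ (F ∧ x0)) ∨ (¬T ∧ (T ∧ x0))
  [2] T ∨ (¬T ∧ (T ∧ x0))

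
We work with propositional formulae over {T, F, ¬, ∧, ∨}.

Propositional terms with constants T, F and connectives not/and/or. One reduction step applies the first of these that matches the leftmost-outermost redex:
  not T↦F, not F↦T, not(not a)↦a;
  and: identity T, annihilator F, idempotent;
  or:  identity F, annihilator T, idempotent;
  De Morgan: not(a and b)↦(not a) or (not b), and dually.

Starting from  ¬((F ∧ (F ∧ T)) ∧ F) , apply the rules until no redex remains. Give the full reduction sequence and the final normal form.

Answer: normal form = T  (in 5 steps)

Reduction:
  start: ¬((F ∧ (F ∧ T)) ∧ F)
  →1  ¬(F ∧ (F ∧ T)) ∨ ¬F
  →2  (¬F ∨ ¬(F ∧ T)) ∨ ¬F
  →3  (T ∨ ¬(F ∧ T)) ∨ ¬F
  →4  T ∨ ¬F
  →5  T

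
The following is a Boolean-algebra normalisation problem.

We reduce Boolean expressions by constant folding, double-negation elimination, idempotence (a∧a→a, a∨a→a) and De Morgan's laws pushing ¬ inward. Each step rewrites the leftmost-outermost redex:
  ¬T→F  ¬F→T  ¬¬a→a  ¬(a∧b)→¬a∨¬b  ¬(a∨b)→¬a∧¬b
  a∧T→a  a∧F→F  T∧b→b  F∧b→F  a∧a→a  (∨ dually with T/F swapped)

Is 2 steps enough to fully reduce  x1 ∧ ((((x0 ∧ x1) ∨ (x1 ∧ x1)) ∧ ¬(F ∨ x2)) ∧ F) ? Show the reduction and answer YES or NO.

Answer: YES — reaches normal form F in 2 ≤ 2 steps

Working:
  start: x1 ∧ ((((x0 ∧ x1) ∨ (x1 ∧ x1)) ∧ ¬(F ∨ x2)) ∧ F)
  →1  x1 ∧ F
  →2  F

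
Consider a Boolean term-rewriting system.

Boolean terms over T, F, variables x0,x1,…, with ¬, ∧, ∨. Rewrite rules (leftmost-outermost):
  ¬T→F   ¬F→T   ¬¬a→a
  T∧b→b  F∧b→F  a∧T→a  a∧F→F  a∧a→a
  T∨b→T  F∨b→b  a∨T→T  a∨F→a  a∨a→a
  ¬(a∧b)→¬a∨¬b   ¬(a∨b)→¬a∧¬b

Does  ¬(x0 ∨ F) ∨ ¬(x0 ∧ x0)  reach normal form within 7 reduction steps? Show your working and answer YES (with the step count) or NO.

  start: ¬(x0 ∨ F) ∨ ¬(x0 ∧ x0)
  →1  (¬x0 ∧ ¬F) ∨ ¬(x0 ∧ x0)
  →2  (¬x0 ∧ T) ∨ ¬(x0 ∧ x0)
  →3  ¬x0 ∨ ¬(x0 ∧ x0)
  →4  ¬x0 ∨ (¬x0 ∨ ¬x0)
  →5  ¬x0 ∨ ¬x0
  →6  ¬x0

Answer: YES — reaches normal form ¬x0 in 6 ≤ 7 steps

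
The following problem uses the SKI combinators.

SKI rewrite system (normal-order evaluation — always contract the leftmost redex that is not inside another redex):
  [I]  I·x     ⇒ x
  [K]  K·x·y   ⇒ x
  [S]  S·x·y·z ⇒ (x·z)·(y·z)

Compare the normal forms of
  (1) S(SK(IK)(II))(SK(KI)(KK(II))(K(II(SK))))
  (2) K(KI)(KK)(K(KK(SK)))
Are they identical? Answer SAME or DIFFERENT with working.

Term A:
  start: S(SK(IK)(II))(SK(KI)(KK(II))(K(II(SK))))
  step 1: S(K(II)(IK(II)))(SK(KI)(KK(II))(K(II(SK))))
  step 2: S(II)(SK(KI)(KK(II))(K(II(SK))))
  step 3: SI(SK(KI)(KK(II))(K(II(SK))))
  step 4: SI(K(KK(II))(KI(KK(II)))(K(II(SK))))
  step 5: SI(KK(II)(K(II(SK))))
  step 6: SI(K(K(II(SK))))
  step 7: SI(K(K(I(SK))))
  step 8: SI(K(K(SK)))

Term B:
  start: K(KI)(KK)(K(KK(SK)))
  step 1: KI(K(KK(SK)))
  step 2: I

Answer: DIFFERENT — A ⇓ SI(K(K(SK))), B ⇓ I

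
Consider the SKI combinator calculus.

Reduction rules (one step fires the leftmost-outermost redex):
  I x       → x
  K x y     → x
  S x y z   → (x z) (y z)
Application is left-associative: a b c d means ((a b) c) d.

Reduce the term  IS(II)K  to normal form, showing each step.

Answer: normal form = SIK  (in 2 steps)

Working:
  start: IS(II)K
  step 1: S(II)K
  step 2: SIK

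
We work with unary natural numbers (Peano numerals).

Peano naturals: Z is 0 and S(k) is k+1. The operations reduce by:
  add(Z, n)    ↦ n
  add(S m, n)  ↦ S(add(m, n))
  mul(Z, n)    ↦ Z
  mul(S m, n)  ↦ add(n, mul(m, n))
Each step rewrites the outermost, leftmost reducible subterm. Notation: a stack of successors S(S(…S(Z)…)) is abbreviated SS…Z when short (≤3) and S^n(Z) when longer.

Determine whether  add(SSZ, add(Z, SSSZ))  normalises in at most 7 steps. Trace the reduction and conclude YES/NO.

  start: add(SSZ, add(Z, SSSZ))
  [1] S(add(SZ, add(Z, SSSZ)))
  [2] S(S(add(Z, add(Z, SSSZ))))
  [3] S(S(add(Z, SSSZ)))
  [4] S^5(Z)

Answer: YES — reaches normal form S^5(Z) in 4 ≤ 7 steps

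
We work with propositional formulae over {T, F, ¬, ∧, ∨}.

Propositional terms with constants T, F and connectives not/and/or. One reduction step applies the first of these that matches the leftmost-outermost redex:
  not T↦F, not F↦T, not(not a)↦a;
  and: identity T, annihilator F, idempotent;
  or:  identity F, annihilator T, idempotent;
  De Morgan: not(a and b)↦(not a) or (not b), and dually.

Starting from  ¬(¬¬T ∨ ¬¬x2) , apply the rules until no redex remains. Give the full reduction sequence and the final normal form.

Answer: normal form = F  (in 4 steps)

Working:
  start: ¬(¬¬T ∨ ¬¬x2)
  step 1: ¬¬¬T ∧ ¬¬¬x2
  step 2: ¬T ∧ ¬¬¬x2
  step 3: F ∧ ¬¬¬x2
  step 4: F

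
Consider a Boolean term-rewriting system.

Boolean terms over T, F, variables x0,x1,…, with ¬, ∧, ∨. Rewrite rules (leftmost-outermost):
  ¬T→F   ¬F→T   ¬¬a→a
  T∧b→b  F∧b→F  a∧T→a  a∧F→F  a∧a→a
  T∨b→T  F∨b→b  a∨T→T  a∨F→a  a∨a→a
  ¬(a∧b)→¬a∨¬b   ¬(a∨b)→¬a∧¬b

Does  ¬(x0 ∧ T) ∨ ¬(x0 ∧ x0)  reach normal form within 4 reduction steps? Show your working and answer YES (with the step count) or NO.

  start: ¬(x0 ∧ T) ∨ ¬(x0 ∧ x0)
  [1] (¬x0 ∨ ¬T) ∨ ¬(x0 ∧ x0)
  [2] (¬x0 ∨ F) ∨ ¬(x0 ∧ x0)
  [3] ¬x0 ∨ ¬(x0 ∧ x0)
  [4] ¬x0 ∨ (¬x0 ∨ ¬x0)

Answer: NO — after 4 steps the term is ¬x0 ∨ (¬x0 ∨ ¬x0), not yet normal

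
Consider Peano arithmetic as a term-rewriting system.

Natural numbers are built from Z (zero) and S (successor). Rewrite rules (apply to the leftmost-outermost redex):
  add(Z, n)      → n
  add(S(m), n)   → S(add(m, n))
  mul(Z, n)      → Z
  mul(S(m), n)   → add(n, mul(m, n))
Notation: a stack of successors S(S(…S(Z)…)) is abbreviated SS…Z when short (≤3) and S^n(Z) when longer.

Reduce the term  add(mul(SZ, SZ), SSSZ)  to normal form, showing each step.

Answer: normal form = S^4(Z)  (in 6 steps)

Working:
  start: add(mul(SZ, SZ), SSSZ)
  [1] add(add(SZ, mul(Z, SZ)), SSSZ)
  [2] add(S(add(Z, mul(Z, SZ))), SSSZ)
  [3] S(add(add(Z, mul(Z, SZ)), SSSZ))
  [4] S(add(mul(Z, SZ), SSSZ))
  [5] S(add(Z, SSSZ))
  [6] S^4(Z)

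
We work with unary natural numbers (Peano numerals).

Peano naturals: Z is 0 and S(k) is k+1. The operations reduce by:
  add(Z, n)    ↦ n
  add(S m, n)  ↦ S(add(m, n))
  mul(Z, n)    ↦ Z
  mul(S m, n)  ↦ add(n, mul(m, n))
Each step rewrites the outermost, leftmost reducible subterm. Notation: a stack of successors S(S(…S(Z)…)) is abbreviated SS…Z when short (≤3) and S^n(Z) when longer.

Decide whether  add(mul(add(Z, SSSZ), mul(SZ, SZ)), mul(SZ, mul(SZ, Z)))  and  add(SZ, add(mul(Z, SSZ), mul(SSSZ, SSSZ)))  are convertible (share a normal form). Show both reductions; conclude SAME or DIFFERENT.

Answer: DIFFERENT — A ⇓ SSSZ, B ⇓ S^10(Z)

Working:
Term A:
  start: add(mul(add(Z, SSSZ), mul(SZ, SZ)), mul(SZ, mul(SZ, Z)))
  [1] add(mul(SSSZ, mul(SZ, SZ)), mul(SZ, mul(SZ, Z)))
  [2] add(add(mul(SZ, SZ), mul(SSZ, mul(SZ, SZ))), mul(SZ, mul(SZ, Z)))
  [3] add(add(add(SZ, mul(Z, SZ)), mul(SSZ, mul(SZ, SZ))), mul(SZ, mul(SZ, Z)))
  [4] add(add(S(add(Z, mul(Z, SZ))), mul(SSZ, mul(SZ, SZ))), mul(SZ, mul(SZ, Z)))
  [5] add(S(add(add(Z, mul(Z, SZ)), mul(SSZ, mul(SZ, SZ)))), mul(SZ, mul(SZ, Z)))
  [6] S(add(add(add(Z, mul(Z, SZ)), mul(SSZ, mul(SZ, SZ))), mul(SZ, mul(SZ, Z))))
  [7] S(add(add(mul(Z, SZ), mul(SSZ, mul(SZ, SZ))), mul(SZ, mul(SZ, Z))))
  [8] S(add(add(Z, mul(SSZ, mul(SZ, SZ))), mul(SZ, mul(SZ, Z))))
  [9] S(add(mul(SSZ, mul(SZ, SZ)), mul(SZ, mul(SZ, Z))))
  [10] S(add(add(mul(SZ, SZ), mul(SZ, mul(SZ, SZ))), mul(SZ, mul(SZ, Z))))
  [11] S(add(add(add(SZ, mul(Z, SZ)), mul(SZ, mul(SZ, SZ))), mul(SZ, mul(SZ, Z))))
  [12] S(add(add(S(add(Z, mul(Z, SZ))), mul(SZ, mul(SZ, SZ))), mul(SZ, mul(SZ, Z))))
  [13] S(add(S(add(add(Z, mul(Z, SZ)), mul(SZ, mul(SZ, SZ)))), mul(SZ, mul(SZ, Z))))
  [14] S(S(add(add(add(Z, mul(Z, SZ)), mul(SZ, mul(SZ, SZ))), mul(SZ, mul(SZ, Z)))))
  [15] S(S(add(add(mul(Z, SZ), mul(SZ, mul(SZ, SZ))), mul(SZ, mul(SZ, Z)))))
  [16] S(S(add(add(Z, mul(SZ, mul(SZ, SZ))), mul(SZ, mul(SZ, Z)))))
  [17] S(S(add(mul(SZ, mul(SZ, SZ)), mul(SZ, mul(SZ, Z)))))
  [18] S(S(add(add(mul(SZ, SZ), mul(Z, mul(SZ, SZ))), mul(SZ, mul(SZ, Z)))))
  [19] S(S(add(add(add(SZ, mul(Z, SZ)), mul(Z, mul(SZ, SZ))), mul(SZ, mul(SZ, Z)))))
  [20] S(S(add(add(S(add(Z, mul(Z, SZ))), mul(Z, mul(SZ, SZ))), mul(SZ, mul(SZ, Z)))))
  [21] S(S(add(S(add(add(Z, mul(Z, SZ)), mul(Z, mul(SZ, SZ)))), mul(SZ, mul(SZ, Z)))))
  [22] S(S(S(add(add(add(Z, mul(Z, SZ)), mul(Z, mul(SZ, SZ))), mul(SZ, mul(SZ, Z))))))
  [23] S(S(S(add(add(mul(Z, SZ), mul(Z, mul(SZ, SZ))), mul(SZ, mul(SZ, Z))))))
  [24] S(S(S(add(add(Z, mul(Z, mul(SZ, SZ))), mul(SZ, mul(SZ, Z))))))
  [25] S(S(S(add(mul(Z, mul(SZ, SZ)), mul(SZ, mul(SZ, Z))))))
  [26] S(S(S(add(Z, mul(SZ, mul(SZ, Z))))))
  [27] S(S(S(mul(SZ, mul(SZ, Z)))))
  [28] S(S(S(add(mul(SZ, Z), mul(Z, mul(SZ, Z))))))
  [29] S(S(S(add(add(Z, mul(Z, Z)), mul(Z, mul(SZ, Z))))))
  [30] S(S(S(add(mul(Z, Z), mul(Z, mul(SZ, Z))))))
  [31] S(S(S(add(Z, mul(Z, mul(SZ, Z))))))
  [32] S(S(S(mul(Z, mul(SZ, Z)))))
  [33] SSSZ

Term B:
  start: add(SZ, add(mul(Z, SSZ), mul(SSSZ, SSSZ)))
  [1] S(add(Z, add(mul(Z, SSZ), mul(SSSZ, SSSZ))))
  [2] S(add(mul(Z, SSZ), mul(SSSZ, SSSZ)))
  [3] S(add(Z, mul(SSSZ, SSSZ)))
  [4] S(mul(SSSZ, SSSZ))
  [5] S(add(SSSZ, mul(SSZ, SSSZ)))
  [6] S(S(add(SSZ, mul(SSZ, SSSZ))))
  [7] S(S(S(add(SZ, mul(SSZ, SSSZ)))))
  [8] S(S(S(S(add(Z, mul(SSZ, SSSZ))))))
  [9] S(S(S(S(mul(SSZ, SSSZ)))))
  [10] S(S(S(S(add(SSSZ, mul(SZ, SSSZ))))))
  [11] S(S(S(S(S(add(SSZ, mul(SZ, SSSZ)))))))
  [12] S(S(S(S(S(S(add(SZ, mul(SZ, SSSZ))))))))
  [13] S(S(S(S(S(S(S(add(Z, mul(SZ, SSSZ)))))))))
  [14] S(S(S(S(S(S(S(mul(SZ, SSSZ))))))))
  [15] S(S(S(S(S(S(S(add(SSSZ, mul(Z, SSSZ)))))))))
  [16] S(S(S(S(S(S(S(S(add(SSZ, mul(Z, SSSZ))))))))))
  [17] S(S(S(S(S(S(S(S(S(add(SZ, mul(Z, SSSZ)))))))))))
  [18] S(S(S(S(S(S(S(S(S(S(add(Z, mul(Z, SSSZ))))))))))))
  [19] S(S(S(S(S(S(S(S(S(S(mul(Z, SSSZ)))))))))))
  [20] S^10(Z)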